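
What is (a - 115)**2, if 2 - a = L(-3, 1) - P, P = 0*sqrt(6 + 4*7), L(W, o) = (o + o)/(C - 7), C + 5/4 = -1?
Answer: 17413929/1369 ≈ 12720.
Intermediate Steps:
C = -9/4 (C = -5/4 - 1 = -9/4 ≈ -2.2500)
L(W, o) = -8*o/37 (L(W, o) = (o + o)/(-9/4 - 7) = (2*o)/(-37/4) = (2*o)*(-4/37) = -8*o/37)
P = 0 (P = 0*sqrt(6 + 28) = 0*sqrt(34) = 0)
a = 82/37 (a = 2 - (-8/37*1 - 1*0) = 2 - (-8/37 + 0) = 2 - 1*(-8/37) = 2 + 8/37 = 82/37 ≈ 2.2162)
(a - 115)**2 = (82/37 - 115)**2 = (-4173/37)**2 = 17413929/1369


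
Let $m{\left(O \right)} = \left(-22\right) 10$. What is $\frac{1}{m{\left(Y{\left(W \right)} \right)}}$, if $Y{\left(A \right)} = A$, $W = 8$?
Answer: $- \frac{1}{220} \approx -0.0045455$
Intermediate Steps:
$m{\left(O \right)} = -220$
$\frac{1}{m{\left(Y{\left(W \right)} \right)}} = \frac{1}{-220} = - \frac{1}{220}$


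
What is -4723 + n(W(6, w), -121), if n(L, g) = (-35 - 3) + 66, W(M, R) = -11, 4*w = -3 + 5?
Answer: -4695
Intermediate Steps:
w = ½ (w = (-3 + 5)/4 = (¼)*2 = ½ ≈ 0.50000)
n(L, g) = 28 (n(L, g) = -38 + 66 = 28)
-4723 + n(W(6, w), -121) = -4723 + 28 = -4695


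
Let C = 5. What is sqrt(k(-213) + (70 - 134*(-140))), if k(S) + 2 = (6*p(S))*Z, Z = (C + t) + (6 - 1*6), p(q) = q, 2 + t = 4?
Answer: 9*sqrt(122) ≈ 99.408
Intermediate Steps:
t = 2 (t = -2 + 4 = 2)
Z = 7 (Z = (5 + 2) + (6 - 1*6) = 7 + (6 - 6) = 7 + 0 = 7)
k(S) = -2 + 42*S (k(S) = -2 + (6*S)*7 = -2 + 42*S)
sqrt(k(-213) + (70 - 134*(-140))) = sqrt((-2 + 42*(-213)) + (70 - 134*(-140))) = sqrt((-2 - 8946) + (70 + 18760)) = sqrt(-8948 + 18830) = sqrt(9882) = 9*sqrt(122)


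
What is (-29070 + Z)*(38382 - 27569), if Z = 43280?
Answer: 153652730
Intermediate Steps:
(-29070 + Z)*(38382 - 27569) = (-29070 + 43280)*(38382 - 27569) = 14210*10813 = 153652730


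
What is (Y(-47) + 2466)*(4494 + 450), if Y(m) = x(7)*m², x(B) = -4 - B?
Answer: -107942352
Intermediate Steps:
Y(m) = -11*m² (Y(m) = (-4 - 1*7)*m² = (-4 - 7)*m² = -11*m²)
(Y(-47) + 2466)*(4494 + 450) = (-11*(-47)² + 2466)*(4494 + 450) = (-11*2209 + 2466)*4944 = (-24299 + 2466)*4944 = -21833*4944 = -107942352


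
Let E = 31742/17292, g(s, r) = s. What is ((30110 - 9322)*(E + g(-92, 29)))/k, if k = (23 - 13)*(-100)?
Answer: 4051378517/2161500 ≈ 1874.3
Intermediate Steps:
E = 15871/8646 (E = 31742*(1/17292) = 15871/8646 ≈ 1.8356)
k = -1000 (k = 10*(-100) = -1000)
((30110 - 9322)*(E + g(-92, 29)))/k = ((30110 - 9322)*(15871/8646 - 92))/(-1000) = (20788*(-779561/8646))*(-1/1000) = -8102757034/4323*(-1/1000) = 4051378517/2161500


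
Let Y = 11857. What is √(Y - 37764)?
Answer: I*√25907 ≈ 160.96*I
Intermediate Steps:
√(Y - 37764) = √(11857 - 37764) = √(-25907) = I*√25907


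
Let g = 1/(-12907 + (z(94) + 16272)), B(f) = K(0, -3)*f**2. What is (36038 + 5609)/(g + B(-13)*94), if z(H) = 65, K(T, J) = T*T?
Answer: 142849210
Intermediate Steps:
K(T, J) = T**2
B(f) = 0 (B(f) = 0**2*f**2 = 0*f**2 = 0)
g = 1/3430 (g = 1/(-12907 + (65 + 16272)) = 1/(-12907 + 16337) = 1/3430 ≈ 0.00029154)
(36038 + 5609)/(g + B(-13)*94) = (36038 + 5609)/(1/3430 + 0*94) = 41647/(1/3430 + 0) = 41647/(1/3430) = 41647*3430 = 142849210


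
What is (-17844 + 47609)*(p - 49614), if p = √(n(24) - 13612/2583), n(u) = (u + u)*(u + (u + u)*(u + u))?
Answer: -1476760710 + 59530*√12319195/21 ≈ -1.4668e+9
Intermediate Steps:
n(u) = 2*u*(u + 4*u²) (n(u) = (2*u)*(u + (2*u)*(2*u)) = (2*u)*(u + 4*u²) = 2*u*(u + 4*u²))
p = 2*√12319195/21 (p = √(24²*(2 + 8*24) - 13612/2583) = √(576*(2 + 192) - 13612*1/2583) = √(576*194 - 332/63) = √(111744 - 332/63) = √(7039540/63) = 2*√12319195/21 ≈ 334.27)
(-17844 + 47609)*(p - 49614) = (-17844 + 47609)*(2*√12319195/21 - 49614) = 29765*(-49614 + 2*√12319195/21) = -1476760710 + 59530*√12319195/21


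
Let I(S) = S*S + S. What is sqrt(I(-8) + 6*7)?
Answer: 7*sqrt(2) ≈ 9.8995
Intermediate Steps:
I(S) = S + S**2 (I(S) = S**2 + S = S + S**2)
sqrt(I(-8) + 6*7) = sqrt(-8*(1 - 8) + 6*7) = sqrt(-8*(-7) + 42) = sqrt(56 + 42) = sqrt(98) = 7*sqrt(2)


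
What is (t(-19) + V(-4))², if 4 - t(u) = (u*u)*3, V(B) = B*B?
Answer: 1129969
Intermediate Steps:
V(B) = B²
t(u) = 4 - 3*u² (t(u) = 4 - u*u*3 = 4 - u²*3 = 4 - 3*u²)
(t(-19) + V(-4))² = ((4 - 3*(-19)²) + (-4)²)² = ((4 - 3*361) + 16)² = ((4 - 1083) + 16)² = (-1079 + 16)² = (-1063)² = 1129969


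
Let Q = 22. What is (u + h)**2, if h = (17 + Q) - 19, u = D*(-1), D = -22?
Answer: 1764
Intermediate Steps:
u = 22 (u = -22*(-1) = 22)
h = 20 (h = (17 + 22) - 19 = 39 - 19 = 20)
(u + h)**2 = (22 + 20)**2 = 42**2 = 1764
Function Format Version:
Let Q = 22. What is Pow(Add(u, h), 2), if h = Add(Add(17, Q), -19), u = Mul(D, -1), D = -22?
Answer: 1764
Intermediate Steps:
u = 22 (u = Mul(-22, -1) = 22)
h = 20 (h = Add(Add(17, 22), -19) = Add(39, -19) = 20)
Pow(Add(u, h), 2) = Pow(Add(22, 20), 2) = Pow(42, 2) = 1764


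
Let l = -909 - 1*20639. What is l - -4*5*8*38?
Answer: -15468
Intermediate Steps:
l = -21548 (l = -909 - 20639 = -21548)
l - -4*5*8*38 = -21548 - -4*5*8*38 = -21548 - (-20*8)*38 = -21548 - (-160)*38 = -21548 - 1*(-6080) = -21548 + 6080 = -15468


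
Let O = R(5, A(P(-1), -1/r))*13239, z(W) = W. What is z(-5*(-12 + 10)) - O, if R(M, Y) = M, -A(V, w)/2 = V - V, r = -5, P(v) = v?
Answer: -66185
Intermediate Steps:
A(V, w) = 0 (A(V, w) = -2*(V - V) = -2*0 = 0)
O = 66195 (O = 5*13239 = 66195)
z(-5*(-12 + 10)) - O = -5*(-12 + 10) - 1*66195 = -5*(-2) - 66195 = 10 - 66195 = -66185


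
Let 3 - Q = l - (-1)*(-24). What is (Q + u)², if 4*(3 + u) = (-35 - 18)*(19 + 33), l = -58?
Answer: 368449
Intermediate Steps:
u = -692 (u = -3 + ((-35 - 18)*(19 + 33))/4 = -3 + (-53*52)/4 = -3 + (¼)*(-2756) = -3 - 689 = -692)
Q = 85 (Q = 3 - (-58 - (-1)*(-24)) = 3 - (-58 - 1*24) = 3 - (-58 - 24) = 3 - 1*(-82) = 3 + 82 = 85)
(Q + u)² = (85 - 692)² = (-607)² = 368449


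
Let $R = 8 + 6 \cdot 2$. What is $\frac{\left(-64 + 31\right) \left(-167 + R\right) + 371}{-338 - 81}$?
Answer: $- \frac{5222}{419} \approx -12.463$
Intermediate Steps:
$R = 20$ ($R = 8 + 12 = 20$)
$\frac{\left(-64 + 31\right) \left(-167 + R\right) + 371}{-338 - 81} = \frac{\left(-64 + 31\right) \left(-167 + 20\right) + 371}{-338 - 81} = \frac{\left(-33\right) \left(-147\right) + 371}{-338 - 81} = \frac{4851 + 371}{-419} = 5222 \left(- \frac{1}{419}\right) = - \frac{5222}{419}$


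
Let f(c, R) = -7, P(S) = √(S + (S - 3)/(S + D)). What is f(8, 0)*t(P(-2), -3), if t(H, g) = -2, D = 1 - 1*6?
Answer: 14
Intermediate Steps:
D = -5 (D = 1 - 6 = -5)
P(S) = √(S + (-3 + S)/(-5 + S)) (P(S) = √(S + (S - 3)/(S - 5)) = √(S + (-3 + S)/(-5 + S)))
f(8, 0)*t(P(-2), -3) = -7*(-2) = 14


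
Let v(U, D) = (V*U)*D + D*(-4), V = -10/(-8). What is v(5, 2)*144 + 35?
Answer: 683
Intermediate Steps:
V = 5/4 (V = -10*(-1/8) = 5/4 ≈ 1.2500)
v(U, D) = -4*D + 5*D*U/4 (v(U, D) = (5*U/4)*D + D*(-4) = 5*D*U/4 - 4*D = -4*D + 5*D*U/4)
v(5, 2)*144 + 35 = ((1/4)*2*(-16 + 5*5))*144 + 35 = ((1/4)*2*(-16 + 25))*144 + 35 = ((1/4)*2*9)*144 + 35 = (9/2)*144 + 35 = 648 + 35 = 683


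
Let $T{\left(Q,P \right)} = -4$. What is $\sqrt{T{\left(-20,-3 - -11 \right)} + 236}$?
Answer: $2 \sqrt{58} \approx 15.232$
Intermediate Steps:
$\sqrt{T{\left(-20,-3 - -11 \right)} + 236} = \sqrt{-4 + 236} = \sqrt{232} = 2 \sqrt{58}$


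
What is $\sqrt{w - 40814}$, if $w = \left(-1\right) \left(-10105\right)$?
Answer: $i \sqrt{30709} \approx 175.24 i$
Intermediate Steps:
$w = 10105$
$\sqrt{w - 40814} = \sqrt{10105 - 40814} = \sqrt{-30709} = i \sqrt{30709}$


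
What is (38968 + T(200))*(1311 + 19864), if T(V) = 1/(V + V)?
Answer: 13202359247/16 ≈ 8.2515e+8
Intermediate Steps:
T(V) = 1/(2*V)
(38968 + T(200))*(1311 + 19864) = (38968 + (1/2)/200)*(1311 + 19864) = (38968 + (1/2)*(1/200))*21175 = (38968 + 1/400)*21175 = (15587201/400)*21175 = 13202359247/16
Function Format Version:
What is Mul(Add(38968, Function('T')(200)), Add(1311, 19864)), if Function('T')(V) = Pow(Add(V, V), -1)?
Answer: Rational(13202359247, 16) ≈ 8.2515e+8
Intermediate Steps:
Function('T')(V) = Mul(Rational(1, 2), Pow(V, -1)) (Function('T')(V) = Pow(Mul(2, V), -1) = Mul(Rational(1, 2), Pow(V, -1)))
Mul(Add(38968, Function('T')(200)), Add(1311, 19864)) = Mul(Add(38968, Mul(Rational(1, 2), Pow(200, -1))), Add(1311, 19864)) = Mul(Add(38968, Mul(Rational(1, 2), Rational(1, 200))), 21175) = Mul(Add(38968, Rational(1, 400)), 21175) = Mul(Rational(15587201, 400), 21175) = Rational(13202359247, 16)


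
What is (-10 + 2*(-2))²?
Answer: 196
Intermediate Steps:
(-10 + 2*(-2))² = (-10 - 4)² = (-14)² = 196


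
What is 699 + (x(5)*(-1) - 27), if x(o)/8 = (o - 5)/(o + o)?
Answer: 672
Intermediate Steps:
x(o) = 4*(-5 + o)/o (x(o) = 8*((o - 5)/(o + o)) = 8*((-5 + o)/((2*o))) = 8*((-5 + o)*(1/(2*o))) = 8*((-5 + o)/(2*o)) = 4*(-5 + o)/o)
699 + (x(5)*(-1) - 27) = 699 + ((4 - 20/5)*(-1) - 27) = 699 + ((4 - 20*⅕)*(-1) - 27) = 699 + ((4 - 4)*(-1) - 27) = 699 + (0*(-1) - 27) = 699 + (0 - 27) = 699 - 27 = 672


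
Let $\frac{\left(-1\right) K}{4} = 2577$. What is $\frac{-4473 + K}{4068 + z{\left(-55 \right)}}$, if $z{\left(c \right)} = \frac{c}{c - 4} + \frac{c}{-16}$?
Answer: $- \frac{4651088}{1281439} \approx -3.6296$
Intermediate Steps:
$K = -10308$ ($K = \left(-4\right) 2577 = -10308$)
$z{\left(c \right)} = - \frac{c}{16} + \frac{c}{-4 + c}$ ($z{\left(c \right)} = \frac{c}{c - 4} + c \left(- \frac{1}{16}\right) = \frac{c}{-4 + c} - \frac{c}{16} = - \frac{c}{16} + \frac{c}{-4 + c}$)
$\frac{-4473 + K}{4068 + z{\left(-55 \right)}} = \frac{-4473 - 10308}{4068 + \frac{1}{16} \left(-55\right) \frac{1}{-4 - 55} \left(20 - -55\right)} = - \frac{14781}{4068 + \frac{1}{16} \left(-55\right) \frac{1}{-59} \left(20 + 55\right)} = - \frac{14781}{4068 + \frac{1}{16} \left(-55\right) \left(- \frac{1}{59}\right) 75} = - \frac{14781}{4068 + \frac{4125}{944}} = - \frac{14781}{\frac{3844317}{944}} = \left(-14781\right) \frac{944}{3844317} = - \frac{4651088}{1281439}$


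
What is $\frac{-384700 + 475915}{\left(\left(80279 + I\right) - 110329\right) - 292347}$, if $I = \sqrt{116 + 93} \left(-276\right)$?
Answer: $- \frac{5881488471}{20784780965} + \frac{5035068 \sqrt{209}}{20784780965} \approx -0.27947$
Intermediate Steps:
$I = - 276 \sqrt{209}$ ($I = \sqrt{209} \left(-276\right) = - 276 \sqrt{209} \approx -3990.1$)
$\frac{-384700 + 475915}{\left(\left(80279 + I\right) - 110329\right) - 292347} = \frac{-384700 + 475915}{\left(\left(80279 - 276 \sqrt{209}\right) - 110329\right) - 292347} = \frac{91215}{\left(-30050 - 276 \sqrt{209}\right) - 292347} = \frac{91215}{-322397 - 276 \sqrt{209}}$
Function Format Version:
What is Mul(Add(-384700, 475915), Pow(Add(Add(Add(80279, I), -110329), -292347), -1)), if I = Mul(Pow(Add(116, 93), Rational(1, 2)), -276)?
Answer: Add(Rational(-5881488471, 20784780965), Mul(Rational(5035068, 20784780965), Pow(209, Rational(1, 2)))) ≈ -0.27947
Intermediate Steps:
I = Mul(-276, Pow(209, Rational(1, 2))) (I = Mul(Pow(209, Rational(1, 2)), -276) = Mul(-276, Pow(209, Rational(1, 2))) ≈ -3990.1)
Mul(Add(-384700, 475915), Pow(Add(Add(Add(80279, I), -110329), -292347), -1)) = Mul(Add(-384700, 475915), Pow(Add(Add(Add(80279, Mul(-276, Pow(209, Rational(1, 2)))), -110329), -292347), -1)) = Mul(91215, Pow(Add(Add(-30050, Mul(-276, Pow(209, Rational(1, 2)))), -292347), -1)) = Mul(91215, Pow(Add(-322397, Mul(-276, Pow(209, Rational(1, 2)))), -1))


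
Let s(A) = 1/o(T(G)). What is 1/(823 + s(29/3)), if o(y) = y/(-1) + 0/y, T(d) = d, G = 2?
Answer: 2/1645 ≈ 0.0012158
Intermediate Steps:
o(y) = -y (o(y) = y*(-1) + 0 = -y + 0 = -y)
s(A) = -½ (s(A) = 1/(-1*2) = 1/(-2) = -½)
1/(823 + s(29/3)) = 1/(823 - ½) = 1/(1645/2) = 2/1645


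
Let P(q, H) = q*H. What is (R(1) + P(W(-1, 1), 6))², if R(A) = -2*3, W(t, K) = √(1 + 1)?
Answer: 108 - 72*√2 ≈ 6.1766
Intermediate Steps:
W(t, K) = √2
P(q, H) = H*q
R(A) = -6
(R(1) + P(W(-1, 1), 6))² = (-6 + 6*√2)²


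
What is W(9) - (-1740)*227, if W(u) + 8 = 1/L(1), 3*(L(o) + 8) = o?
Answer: 9084353/23 ≈ 3.9497e+5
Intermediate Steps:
L(o) = -8 + o/3
W(u) = -187/23 (W(u) = -8 + 1/(-8 + (⅓)*1) = -8 + 1/(-8 + ⅓) = -8 + 1/(-23/3) = -8 - 3/23 = -187/23)
W(9) - (-1740)*227 = -187/23 - (-1740)*227 = -187/23 - 435*(-908) = -187/23 + 394980 = 9084353/23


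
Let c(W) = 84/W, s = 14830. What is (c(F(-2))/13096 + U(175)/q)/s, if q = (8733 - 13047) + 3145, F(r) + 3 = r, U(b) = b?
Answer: -412757/40542105700 ≈ -1.0181e-5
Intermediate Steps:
F(r) = -3 + r
q = -1169 (q = -4314 + 3145 = -1169)
(c(F(-2))/13096 + U(175)/q)/s = ((84/(-3 - 2))/13096 + 175/(-1169))/14830 = ((84/(-5))*(1/13096) + 175*(-1/1169))*(1/14830) = ((84*(-1/5))*(1/13096) - 25/167)*(1/14830) = (-84/5*1/13096 - 25/167)*(1/14830) = (-21/16370 - 25/167)*(1/14830) = -412757/2733790*1/14830 = -412757/40542105700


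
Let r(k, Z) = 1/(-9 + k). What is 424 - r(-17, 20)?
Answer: 11025/26 ≈ 424.04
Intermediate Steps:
424 - r(-17, 20) = 424 - 1/(-9 - 17) = 424 - 1/(-26) = 424 - 1*(-1/26) = 424 + 1/26 = 11025/26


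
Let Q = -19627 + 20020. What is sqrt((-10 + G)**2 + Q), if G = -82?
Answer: sqrt(8857) ≈ 94.112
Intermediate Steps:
Q = 393
sqrt((-10 + G)**2 + Q) = sqrt((-10 - 82)**2 + 393) = sqrt((-92)**2 + 393) = sqrt(8464 + 393) = sqrt(8857)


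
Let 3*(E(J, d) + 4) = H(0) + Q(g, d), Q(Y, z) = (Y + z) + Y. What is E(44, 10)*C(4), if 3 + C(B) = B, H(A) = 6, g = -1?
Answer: ⅔ ≈ 0.66667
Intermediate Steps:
Q(Y, z) = z + 2*Y
C(B) = -3 + B
E(J, d) = -8/3 + d/3 (E(J, d) = -4 + (6 + (d + 2*(-1)))/3 = -4 + (6 + (d - 2))/3 = -4 + (6 + (-2 + d))/3 = -4 + (4 + d)/3 = -4 + (4/3 + d/3) = -8/3 + d/3)
E(44, 10)*C(4) = (-8/3 + (⅓)*10)*(-3 + 4) = (-8/3 + 10/3)*1 = (⅔)*1 = ⅔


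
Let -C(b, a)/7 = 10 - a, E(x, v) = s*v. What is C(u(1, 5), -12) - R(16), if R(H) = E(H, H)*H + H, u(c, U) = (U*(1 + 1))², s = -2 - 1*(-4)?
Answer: -682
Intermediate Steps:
s = 2 (s = -2 + 4 = 2)
u(c, U) = 4*U² (u(c, U) = (U*2)² = (2*U)² = 4*U²)
E(x, v) = 2*v
R(H) = H + 2*H² (R(H) = (2*H)*H + H = 2*H² + H = H + 2*H²)
C(b, a) = -70 + 7*a (C(b, a) = -7*(10 - a) = -70 + 7*a)
C(u(1, 5), -12) - R(16) = (-70 + 7*(-12)) - 16*(1 + 2*16) = (-70 - 84) - 16*(1 + 32) = -154 - 16*33 = -154 - 1*528 = -154 - 528 = -682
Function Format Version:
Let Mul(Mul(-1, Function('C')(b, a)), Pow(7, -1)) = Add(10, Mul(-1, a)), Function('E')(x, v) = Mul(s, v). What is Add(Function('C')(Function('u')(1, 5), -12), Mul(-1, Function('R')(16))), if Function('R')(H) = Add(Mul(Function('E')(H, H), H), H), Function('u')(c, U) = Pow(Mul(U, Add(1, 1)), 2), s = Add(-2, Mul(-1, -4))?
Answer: -682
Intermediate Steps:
s = 2 (s = Add(-2, 4) = 2)
Function('u')(c, U) = Mul(4, Pow(U, 2)) (Function('u')(c, U) = Pow(Mul(U, 2), 2) = Pow(Mul(2, U), 2) = Mul(4, Pow(U, 2)))
Function('E')(x, v) = Mul(2, v)
Function('R')(H) = Add(H, Mul(2, Pow(H, 2))) (Function('R')(H) = Add(Mul(Mul(2, H), H), H) = Add(Mul(2, Pow(H, 2)), H) = Add(H, Mul(2, Pow(H, 2))))
Function('C')(b, a) = Add(-70, Mul(7, a)) (Function('C')(b, a) = Mul(-7, Add(10, Mul(-1, a))) = Add(-70, Mul(7, a)))
Add(Function('C')(Function('u')(1, 5), -12), Mul(-1, Function('R')(16))) = Add(Add(-70, Mul(7, -12)), Mul(-1, Mul(16, Add(1, Mul(2, 16))))) = Add(Add(-70, -84), Mul(-1, Mul(16, Add(1, 32)))) = Add(-154, Mul(-1, Mul(16, 33))) = Add(-154, Mul(-1, 528)) = Add(-154, -528) = -682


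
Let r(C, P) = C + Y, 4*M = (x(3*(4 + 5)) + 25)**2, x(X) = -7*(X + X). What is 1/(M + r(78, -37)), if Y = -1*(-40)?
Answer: 4/125081 ≈ 3.1979e-5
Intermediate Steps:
Y = 40
x(X) = -14*X
M = 124609/4 (M = (-42*(4 + 5) + 25)**2/4 = (-42*9 + 25)**2/4 = (-14*27 + 25)**2/4 = (-378 + 25)**2/4 = (1/4)*(-353)**2 = (1/4)*124609 = 124609/4 ≈ 31152.)
r(C, P) = 40 + C (r(C, P) = C + 40 = 40 + C)
1/(M + r(78, -37)) = 1/(124609/4 + (40 + 78)) = 1/(124609/4 + 118) = 1/(125081/4) = 4/125081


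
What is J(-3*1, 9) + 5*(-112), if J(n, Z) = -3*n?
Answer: -551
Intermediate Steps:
J(-3*1, 9) + 5*(-112) = -(-9) + 5*(-112) = -3*(-3) - 560 = 9 - 560 = -551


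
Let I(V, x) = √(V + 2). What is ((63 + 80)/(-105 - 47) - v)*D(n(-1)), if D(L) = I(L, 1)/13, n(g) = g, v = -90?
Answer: 13537/1976 ≈ 6.8507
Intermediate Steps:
I(V, x) = √(2 + V)
D(L) = √(2 + L)/13
((63 + 80)/(-105 - 47) - v)*D(n(-1)) = ((63 + 80)/(-105 - 47) - 1*(-90))*(√(2 - 1)/13) = (143/(-152) + 90)*(√1/13) = (143*(-1/152) + 90)*((1/13)*1) = (-143/152 + 90)*(1/13) = (13537/152)*(1/13) = 13537/1976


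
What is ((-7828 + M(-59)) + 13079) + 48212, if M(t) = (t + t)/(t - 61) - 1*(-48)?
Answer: 3210719/60 ≈ 53512.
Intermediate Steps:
M(t) = 48 + 2*t/(-61 + t) (M(t) = (2*t)/(-61 + t) + 48 = 2*t/(-61 + t) + 48 = 48 + 2*t/(-61 + t))
((-7828 + M(-59)) + 13079) + 48212 = ((-7828 + 2*(-1464 + 25*(-59))/(-61 - 59)) + 13079) + 48212 = ((-7828 + 2*(-1464 - 1475)/(-120)) + 13079) + 48212 = ((-7828 + 2*(-1/120)*(-2939)) + 13079) + 48212 = ((-7828 + 2939/60) + 13079) + 48212 = (-466741/60 + 13079) + 48212 = 317999/60 + 48212 = 3210719/60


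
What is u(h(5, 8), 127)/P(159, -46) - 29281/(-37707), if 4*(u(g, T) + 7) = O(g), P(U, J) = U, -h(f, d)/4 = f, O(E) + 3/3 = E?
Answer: 1863897/2664628 ≈ 0.69950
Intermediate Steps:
O(E) = -1 + E
h(f, d) = -4*f
u(g, T) = -29/4 + g/4 (u(g, T) = -7 + (-1 + g)/4 = -7 + (-1/4 + g/4) = -29/4 + g/4)
u(h(5, 8), 127)/P(159, -46) - 29281/(-37707) = (-29/4 + (-4*5)/4)/159 - 29281/(-37707) = (-29/4 + (1/4)*(-20))*(1/159) - 29281*(-1/37707) = (-29/4 - 5)*(1/159) + 29281/37707 = -49/4*1/159 + 29281/37707 = -49/636 + 29281/37707 = 1863897/2664628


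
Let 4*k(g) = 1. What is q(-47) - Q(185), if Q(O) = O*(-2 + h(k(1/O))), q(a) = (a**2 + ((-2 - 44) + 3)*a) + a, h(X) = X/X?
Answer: 4368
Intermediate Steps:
k(g) = 1/4 (k(g) = (1/4)*1 = 1/4)
h(X) = 1
q(a) = a**2 - 42*a (q(a) = (a**2 + (-46 + 3)*a) + a = (a**2 - 43*a) + a = a**2 - 42*a)
Q(O) = -O (Q(O) = O*(-2 + 1) = O*(-1) = -O)
q(-47) - Q(185) = -47*(-42 - 47) - (-1)*185 = -47*(-89) - 1*(-185) = 4183 + 185 = 4368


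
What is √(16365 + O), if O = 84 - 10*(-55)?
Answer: √16999 ≈ 130.38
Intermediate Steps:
O = 634 (O = 84 + 550 = 634)
√(16365 + O) = √(16365 + 634) = √16999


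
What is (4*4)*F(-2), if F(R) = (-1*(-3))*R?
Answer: -96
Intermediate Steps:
F(R) = 3*R
(4*4)*F(-2) = (4*4)*(3*(-2)) = 16*(-6) = -96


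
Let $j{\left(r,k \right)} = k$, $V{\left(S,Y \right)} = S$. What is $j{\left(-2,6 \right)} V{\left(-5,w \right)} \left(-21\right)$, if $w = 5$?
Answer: $630$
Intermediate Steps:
$j{\left(-2,6 \right)} V{\left(-5,w \right)} \left(-21\right) = 6 \left(-5\right) \left(-21\right) = \left(-30\right) \left(-21\right) = 630$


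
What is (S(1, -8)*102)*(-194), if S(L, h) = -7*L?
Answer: 138516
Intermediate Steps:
(S(1, -8)*102)*(-194) = (-7*1*102)*(-194) = -7*102*(-194) = -714*(-194) = 138516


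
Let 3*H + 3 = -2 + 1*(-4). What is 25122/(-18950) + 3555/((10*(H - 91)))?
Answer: -9098193/1781300 ≈ -5.1076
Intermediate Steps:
H = -3 (H = -1 + (-2 + 1*(-4))/3 = -1 + (-2 - 4)/3 = -1 + (⅓)*(-6) = -1 - 2 = -3)
25122/(-18950) + 3555/((10*(H - 91))) = 25122/(-18950) + 3555/((10*(-3 - 91))) = 25122*(-1/18950) + 3555/((10*(-94))) = -12561/9475 + 3555/(-940) = -12561/9475 + 3555*(-1/940) = -12561/9475 - 711/188 = -9098193/1781300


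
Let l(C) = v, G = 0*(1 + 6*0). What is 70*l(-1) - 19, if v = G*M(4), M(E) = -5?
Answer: -19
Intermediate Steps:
G = 0 (G = 0*(1 + 0) = 0*1 = 0)
v = 0 (v = 0*(-5) = 0)
l(C) = 0
70*l(-1) - 19 = 70*0 - 19 = 0 - 19 = -19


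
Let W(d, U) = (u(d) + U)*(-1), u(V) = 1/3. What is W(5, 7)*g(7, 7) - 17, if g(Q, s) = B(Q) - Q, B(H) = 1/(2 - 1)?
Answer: 27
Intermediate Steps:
u(V) = ⅓
B(H) = 1 (B(H) = 1/1 = 1)
g(Q, s) = 1 - Q
W(d, U) = -⅓ - U (W(d, U) = (⅓ + U)*(-1) = -⅓ - U)
W(5, 7)*g(7, 7) - 17 = (-⅓ - 1*7)*(1 - 1*7) - 17 = (-⅓ - 7)*(1 - 7) - 17 = -22/3*(-6) - 17 = 44 - 17 = 27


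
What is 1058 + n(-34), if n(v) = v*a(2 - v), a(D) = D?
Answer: -166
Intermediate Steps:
n(v) = v*(2 - v)
1058 + n(-34) = 1058 - 34*(2 - 1*(-34)) = 1058 - 34*(2 + 34) = 1058 - 34*36 = 1058 - 1224 = -166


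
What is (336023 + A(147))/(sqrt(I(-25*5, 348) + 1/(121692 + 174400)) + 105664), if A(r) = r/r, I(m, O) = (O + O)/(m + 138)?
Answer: 45556055739697152/14325271559759857 - 224016*sqrt(198310621223455)/14325271559759857 ≈ 3.1799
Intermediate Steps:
I(m, O) = 2*O/(138 + m) (I(m, O) = (2*O)/(138 + m) = 2*O/(138 + m))
A(r) = 1
(336023 + A(147))/(sqrt(I(-25*5, 348) + 1/(121692 + 174400)) + 105664) = (336023 + 1)/(sqrt(2*348/(138 - 25*5) + 1/(121692 + 174400)) + 105664) = 336024/(sqrt(2*348/(138 - 125) + 1/296092) + 105664) = 336024/(sqrt(2*348/13 + 1/296092) + 105664) = 336024/(sqrt(2*348*(1/13) + 1/296092) + 105664) = 336024/(sqrt(696/13 + 1/296092) + 105664) = 336024/(sqrt(206080045/3849196) + 105664) = 336024/(sqrt(198310621223455)/1924598 + 105664) = 336024/(105664 + sqrt(198310621223455)/1924598)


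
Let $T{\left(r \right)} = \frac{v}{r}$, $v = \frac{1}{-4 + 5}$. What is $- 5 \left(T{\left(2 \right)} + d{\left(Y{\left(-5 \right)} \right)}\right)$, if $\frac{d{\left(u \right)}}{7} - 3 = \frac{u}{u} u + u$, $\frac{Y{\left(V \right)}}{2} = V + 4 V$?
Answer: $\frac{6785}{2} \approx 3392.5$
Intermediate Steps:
$Y{\left(V \right)} = 10 V$ ($Y{\left(V \right)} = 2 \left(V + 4 V\right) = 2 \cdot 5 V = 10 V$)
$d{\left(u \right)} = 21 + 14 u$ ($d{\left(u \right)} = 21 + 7 \left(\frac{u}{u} u + u\right) = 21 + 7 \left(1 u + u\right) = 21 + 7 \left(u + u\right) = 21 + 7 \cdot 2 u = 21 + 14 u$)
$v = 1$ ($v = 1^{-1} = 1$)
$T{\left(r \right)} = \frac{1}{r}$ ($T{\left(r \right)} = 1 \frac{1}{r} = \frac{1}{r}$)
$- 5 \left(T{\left(2 \right)} + d{\left(Y{\left(-5 \right)} \right)}\right) = - 5 \left(\frac{1}{2} + \left(21 + 14 \cdot 10 \left(-5\right)\right)\right) = - 5 \left(\frac{1}{2} + \left(21 + 14 \left(-50\right)\right)\right) = - 5 \left(\frac{1}{2} + \left(21 - 700\right)\right) = - 5 \left(\frac{1}{2} - 679\right) = \left(-5\right) \left(- \frac{1357}{2}\right) = \frac{6785}{2}$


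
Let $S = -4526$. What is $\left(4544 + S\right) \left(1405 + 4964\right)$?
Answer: $114642$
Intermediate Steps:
$\left(4544 + S\right) \left(1405 + 4964\right) = \left(4544 - 4526\right) \left(1405 + 4964\right) = 18 \cdot 6369 = 114642$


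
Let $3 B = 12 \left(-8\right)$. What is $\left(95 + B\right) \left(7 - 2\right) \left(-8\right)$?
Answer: $-2520$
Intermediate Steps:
$B = -32$ ($B = \frac{12 \left(-8\right)}{3} = \frac{1}{3} \left(-96\right) = -32$)
$\left(95 + B\right) \left(7 - 2\right) \left(-8\right) = \left(95 - 32\right) \left(7 - 2\right) \left(-8\right) = 63 \cdot 5 \left(-8\right) = 63 \left(-40\right) = -2520$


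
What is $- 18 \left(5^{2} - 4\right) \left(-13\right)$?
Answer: $4914$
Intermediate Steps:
$- 18 \left(5^{2} - 4\right) \left(-13\right) = - 18 \left(25 - 4\right) \left(-13\right) = \left(-18\right) 21 \left(-13\right) = \left(-378\right) \left(-13\right) = 4914$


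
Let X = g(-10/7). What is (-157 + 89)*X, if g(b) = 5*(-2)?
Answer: 680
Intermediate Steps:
g(b) = -10
X = -10
(-157 + 89)*X = (-157 + 89)*(-10) = -68*(-10) = 680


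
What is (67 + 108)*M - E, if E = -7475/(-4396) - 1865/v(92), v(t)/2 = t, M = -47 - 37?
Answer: -2970869415/202216 ≈ -14692.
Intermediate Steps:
M = -84
v(t) = 2*t
E = -1705785/202216 (E = -7475/(-4396) - 1865/(2*92) = -7475*(-1/4396) - 1865/184 = 7475/4396 - 1865*1/184 = 7475/4396 - 1865/184 = -1705785/202216 ≈ -8.4355)
(67 + 108)*M - E = (67 + 108)*(-84) - 1*(-1705785/202216) = 175*(-84) + 1705785/202216 = -14700 + 1705785/202216 = -2970869415/202216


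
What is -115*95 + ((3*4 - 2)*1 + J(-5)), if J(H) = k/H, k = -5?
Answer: -10914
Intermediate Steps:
J(H) = -5/H
-115*95 + ((3*4 - 2)*1 + J(-5)) = -115*95 + ((3*4 - 2)*1 - 5/(-5)) = -10925 + ((12 - 2)*1 - 5*(-⅕)) = -10925 + (10*1 + 1) = -10925 + (10 + 1) = -10925 + 11 = -10914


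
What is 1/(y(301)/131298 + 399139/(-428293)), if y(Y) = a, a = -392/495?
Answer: -13917918542715/12970606669873 ≈ -1.0730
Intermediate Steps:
a = -392/495 (a = -392*1/495 = -392/495 ≈ -0.79192)
y(Y) = -392/495
1/(y(301)/131298 + 399139/(-428293)) = 1/(-392/495/131298 + 399139/(-428293)) = 1/(-392/495*1/131298 + 399139*(-1/428293)) = 1/(-196/32496255 - 399139/428293) = 1/(-12970606669873/13917918542715) = -13917918542715/12970606669873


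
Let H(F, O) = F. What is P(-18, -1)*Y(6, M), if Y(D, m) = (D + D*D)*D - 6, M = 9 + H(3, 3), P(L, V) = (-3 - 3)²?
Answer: 8856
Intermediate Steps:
P(L, V) = 36 (P(L, V) = (-6)² = 36)
M = 12 (M = 9 + 3 = 12)
Y(D, m) = -6 + D*(D + D²) (Y(D, m) = (D + D²)*D - 6 = D*(D + D²) - 6 = -6 + D*(D + D²))
P(-18, -1)*Y(6, M) = 36*(-6 + 6² + 6³) = 36*(-6 + 36 + 216) = 36*246 = 8856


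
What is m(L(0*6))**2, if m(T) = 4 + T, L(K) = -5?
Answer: 1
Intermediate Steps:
m(L(0*6))**2 = (4 - 5)**2 = (-1)**2 = 1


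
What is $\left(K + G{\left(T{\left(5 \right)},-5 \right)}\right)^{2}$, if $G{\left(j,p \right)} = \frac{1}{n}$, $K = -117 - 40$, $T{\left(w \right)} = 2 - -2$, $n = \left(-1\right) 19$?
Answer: $\frac{8904256}{361} \approx 24666.0$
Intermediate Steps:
$n = -19$
$T{\left(w \right)} = 4$ ($T{\left(w \right)} = 2 + 2 = 4$)
$K = -157$
$G{\left(j,p \right)} = - \frac{1}{19}$ ($G{\left(j,p \right)} = \frac{1}{-19} = - \frac{1}{19}$)
$\left(K + G{\left(T{\left(5 \right)},-5 \right)}\right)^{2} = \left(-157 - \frac{1}{19}\right)^{2} = \left(- \frac{2984}{19}\right)^{2} = \frac{8904256}{361}$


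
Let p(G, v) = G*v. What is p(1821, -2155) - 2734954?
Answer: -6659209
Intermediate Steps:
p(1821, -2155) - 2734954 = 1821*(-2155) - 2734954 = -3924255 - 2734954 = -6659209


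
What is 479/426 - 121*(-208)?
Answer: 10722047/426 ≈ 25169.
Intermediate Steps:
479/426 - 121*(-208) = 479*(1/426) + 25168 = 479/426 + 25168 = 10722047/426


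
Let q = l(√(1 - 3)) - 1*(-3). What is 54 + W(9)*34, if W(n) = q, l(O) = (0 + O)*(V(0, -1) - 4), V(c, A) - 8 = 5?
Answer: 156 + 306*I*√2 ≈ 156.0 + 432.75*I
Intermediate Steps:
V(c, A) = 13 (V(c, A) = 8 + 5 = 13)
l(O) = 9*O (l(O) = (0 + O)*(13 - 4) = O*9 = 9*O)
q = 3 + 9*I*√2 (q = 9*√(1 - 3) - 1*(-3) = 9*√(-2) + 3 = 9*(I*√2) + 3 = 9*I*√2 + 3 = 3 + 9*I*√2 ≈ 3.0 + 12.728*I)
W(n) = 3 + 9*I*√2
54 + W(9)*34 = 54 + (3 + 9*I*√2)*34 = 54 + (102 + 306*I*√2) = 156 + 306*I*√2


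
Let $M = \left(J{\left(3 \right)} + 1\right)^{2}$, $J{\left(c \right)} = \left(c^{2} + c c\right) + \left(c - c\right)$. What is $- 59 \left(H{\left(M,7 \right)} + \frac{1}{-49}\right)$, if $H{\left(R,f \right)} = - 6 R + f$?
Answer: $\frac{6241728}{49} \approx 1.2738 \cdot 10^{5}$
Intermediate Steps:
$J{\left(c \right)} = 2 c^{2}$ ($J{\left(c \right)} = \left(c^{2} + c^{2}\right) + 0 = 2 c^{2} + 0 = 2 c^{2}$)
$M = 361$ ($M = \left(2 \cdot 3^{2} + 1\right)^{2} = \left(2 \cdot 9 + 1\right)^{2} = \left(18 + 1\right)^{2} = 19^{2} = 361$)
$H{\left(R,f \right)} = f - 6 R$
$- 59 \left(H{\left(M,7 \right)} + \frac{1}{-49}\right) = - 59 \left(\left(7 - 2166\right) + \frac{1}{-49}\right) = - 59 \left(\left(7 - 2166\right) - \frac{1}{49}\right) = - 59 \left(-2159 - \frac{1}{49}\right) = \left(-59\right) \left(- \frac{105792}{49}\right) = \frac{6241728}{49}$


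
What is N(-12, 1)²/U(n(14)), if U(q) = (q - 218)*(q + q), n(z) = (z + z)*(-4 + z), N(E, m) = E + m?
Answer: 121/34720 ≈ 0.0034850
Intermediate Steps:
n(z) = 2*z*(-4 + z) (n(z) = (2*z)*(-4 + z) = 2*z*(-4 + z))
U(q) = 2*q*(-218 + q) (U(q) = (-218 + q)*(2*q) = 2*q*(-218 + q))
N(-12, 1)²/U(n(14)) = (-12 + 1)²/((2*(2*14*(-4 + 14))*(-218 + 2*14*(-4 + 14)))) = (-11)²/((2*(2*14*10)*(-218 + 2*14*10))) = 121/((2*280*(-218 + 280))) = 121/((2*280*62)) = 121/34720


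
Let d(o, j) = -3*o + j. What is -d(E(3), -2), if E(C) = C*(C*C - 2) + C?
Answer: 74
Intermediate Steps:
E(C) = C + C*(-2 + C**2) (E(C) = C*(C**2 - 2) + C = C*(-2 + C**2) + C = C + C*(-2 + C**2))
d(o, j) = j - 3*o
-d(E(3), -2) = -(-2 - 3*(3**3 - 1*3)) = -(-2 - 3*(27 - 3)) = -(-2 - 3*24) = -(-2 - 72) = -1*(-74) = 74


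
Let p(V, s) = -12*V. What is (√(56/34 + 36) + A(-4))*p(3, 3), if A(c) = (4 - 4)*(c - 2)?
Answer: -288*√170/17 ≈ -220.89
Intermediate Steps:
A(c) = 0 (A(c) = 0*(-2 + c) = 0)
(√(56/34 + 36) + A(-4))*p(3, 3) = (√(56/34 + 36) + 0)*(-12*3) = (√(56*(1/34) + 36) + 0)*(-36) = (√(28/17 + 36) + 0)*(-36) = (√(640/17) + 0)*(-36) = (8*√170/17 + 0)*(-36) = (8*√170/17)*(-36) = -288*√170/17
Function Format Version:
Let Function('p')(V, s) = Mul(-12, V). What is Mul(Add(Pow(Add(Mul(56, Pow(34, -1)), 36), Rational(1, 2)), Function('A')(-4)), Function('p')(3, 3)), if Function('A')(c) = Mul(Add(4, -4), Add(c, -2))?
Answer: Mul(Rational(-288, 17), Pow(170, Rational(1, 2))) ≈ -220.89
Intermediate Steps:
Function('A')(c) = 0 (Function('A')(c) = Mul(0, Add(-2, c)) = 0)
Mul(Add(Pow(Add(Mul(56, Pow(34, -1)), 36), Rational(1, 2)), Function('A')(-4)), Function('p')(3, 3)) = Mul(Add(Pow(Add(Mul(56, Pow(34, -1)), 36), Rational(1, 2)), 0), Mul(-12, 3)) = Mul(Add(Pow(Add(Mul(56, Rational(1, 34)), 36), Rational(1, 2)), 0), -36) = Mul(Add(Pow(Add(Rational(28, 17), 36), Rational(1, 2)), 0), -36) = Mul(Add(Pow(Rational(640, 17), Rational(1, 2)), 0), -36) = Mul(Add(Mul(Rational(8, 17), Pow(170, Rational(1, 2))), 0), -36) = Mul(Mul(Rational(8, 17), Pow(170, Rational(1, 2))), -36) = Mul(Rational(-288, 17), Pow(170, Rational(1, 2)))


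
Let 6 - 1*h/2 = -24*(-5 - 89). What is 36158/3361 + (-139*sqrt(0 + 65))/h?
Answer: 36158/3361 + 139*sqrt(65)/4500 ≈ 11.007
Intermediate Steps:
h = -4500 (h = 12 - (-48)*(-5 - 89) = 12 - (-48)*(-94) = 12 - 2*2256 = 12 - 4512 = -4500)
36158/3361 + (-139*sqrt(0 + 65))/h = 36158/3361 - 139*sqrt(0 + 65)/(-4500) = 36158*(1/3361) - 139*sqrt(65)*(-1/4500) = 36158/3361 + 139*sqrt(65)/4500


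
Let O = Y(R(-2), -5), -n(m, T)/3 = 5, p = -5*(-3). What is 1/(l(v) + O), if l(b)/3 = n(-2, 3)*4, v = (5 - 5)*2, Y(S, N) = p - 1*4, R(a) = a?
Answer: -1/169 ≈ -0.0059172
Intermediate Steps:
p = 15
n(m, T) = -15 (n(m, T) = -3*5 = -15)
Y(S, N) = 11 (Y(S, N) = 15 - 1*4 = 15 - 4 = 11)
O = 11
v = 0 (v = 0*2 = 0)
l(b) = -180 (l(b) = 3*(-15*4) = 3*(-60) = -180)
1/(l(v) + O) = 1/(-180 + 11) = 1/(-169) = -1/169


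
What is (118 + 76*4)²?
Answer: 178084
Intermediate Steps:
(118 + 76*4)² = (118 + 304)² = 422² = 178084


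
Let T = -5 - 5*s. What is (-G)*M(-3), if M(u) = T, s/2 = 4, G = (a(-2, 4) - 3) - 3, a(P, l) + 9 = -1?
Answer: -720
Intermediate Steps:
a(P, l) = -10 (a(P, l) = -9 - 1 = -10)
G = -16 (G = (-10 - 3) - 3 = -13 - 3 = -16)
s = 8 (s = 2*4 = 8)
T = -45 (T = -5 - 5*8 = -5 - 40 = -45)
M(u) = -45
(-G)*M(-3) = -1*(-16)*(-45) = 16*(-45) = -720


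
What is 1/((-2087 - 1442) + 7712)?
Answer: 1/4183 ≈ 0.00023906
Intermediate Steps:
1/((-2087 - 1442) + 7712) = 1/(-3529 + 7712) = 1/4183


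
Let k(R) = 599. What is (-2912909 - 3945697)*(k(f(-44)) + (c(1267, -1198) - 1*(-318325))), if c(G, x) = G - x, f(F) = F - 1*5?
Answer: -2204280523734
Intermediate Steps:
f(F) = -5 + F (f(F) = F - 5 = -5 + F)
(-2912909 - 3945697)*(k(f(-44)) + (c(1267, -1198) - 1*(-318325))) = (-2912909 - 3945697)*(599 + ((1267 - 1*(-1198)) - 1*(-318325))) = -6858606*(599 + ((1267 + 1198) + 318325)) = -6858606*(599 + (2465 + 318325)) = -6858606*(599 + 320790) = -6858606*321389 = -2204280523734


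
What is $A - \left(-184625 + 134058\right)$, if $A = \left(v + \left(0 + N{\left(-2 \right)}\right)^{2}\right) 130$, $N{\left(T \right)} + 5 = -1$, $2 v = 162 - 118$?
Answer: $58107$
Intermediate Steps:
$v = 22$ ($v = \frac{162 - 118}{2} = \frac{1}{2} \cdot 44 = 22$)
$N{\left(T \right)} = -6$ ($N{\left(T \right)} = -5 - 1 = -6$)
$A = 7540$ ($A = \left(22 + \left(0 - 6\right)^{2}\right) 130 = \left(22 + \left(-6\right)^{2}\right) 130 = \left(22 + 36\right) 130 = 58 \cdot 130 = 7540$)
$A - \left(-184625 + 134058\right) = 7540 - \left(-184625 + 134058\right) = 7540 - -50567 = 7540 + 50567 = 58107$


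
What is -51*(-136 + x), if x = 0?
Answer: 6936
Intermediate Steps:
-51*(-136 + x) = -51*(-136 + 0) = -51*(-136) = 6936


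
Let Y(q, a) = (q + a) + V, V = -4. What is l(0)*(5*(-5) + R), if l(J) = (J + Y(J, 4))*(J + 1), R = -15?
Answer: 0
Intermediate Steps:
Y(q, a) = -4 + a + q (Y(q, a) = (q + a) - 4 = (a + q) - 4 = -4 + a + q)
l(J) = 2*J*(1 + J) (l(J) = (J + (-4 + 4 + J))*(J + 1) = (J + J)*(1 + J) = (2*J)*(1 + J) = 2*J*(1 + J))
l(0)*(5*(-5) + R) = (2*0*(1 + 0))*(5*(-5) - 15) = (2*0*1)*(-25 - 15) = 0*(-40) = 0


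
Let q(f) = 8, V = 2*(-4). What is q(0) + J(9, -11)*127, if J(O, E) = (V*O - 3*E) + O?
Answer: -3802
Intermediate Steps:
V = -8
J(O, E) = -7*O - 3*E (J(O, E) = (-8*O - 3*E) + O = -7*O - 3*E)
q(0) + J(9, -11)*127 = 8 + (-7*9 - 3*(-11))*127 = 8 + (-63 + 33)*127 = 8 - 30*127 = 8 - 3810 = -3802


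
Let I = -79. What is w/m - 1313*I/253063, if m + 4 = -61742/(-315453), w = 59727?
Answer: -4767851023945963/303693314410 ≈ -15700.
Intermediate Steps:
m = -1200070/315453 (m = -4 - 61742/(-315453) = -4 - 61742*(-1/315453) = -4 + 61742/315453 = -1200070/315453 ≈ -3.8043)
w/m - 1313*I/253063 = 59727/(-1200070/315453) - 1313*(-79)/253063 = 59727*(-315453/1200070) + 103727*(1/253063) = -18841061331/1200070 + 103727/253063 = -4767851023945963/303693314410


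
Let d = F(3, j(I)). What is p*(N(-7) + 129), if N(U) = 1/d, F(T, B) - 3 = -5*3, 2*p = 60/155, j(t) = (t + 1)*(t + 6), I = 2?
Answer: 1547/62 ≈ 24.952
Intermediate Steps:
j(t) = (1 + t)*(6 + t)
p = 6/31 (p = (60/155)/2 = (60*(1/155))/2 = (½)*(12/31) = 6/31 ≈ 0.19355)
F(T, B) = -12 (F(T, B) = 3 - 5*3 = 3 - 15 = -12)
d = -12
N(U) = -1/12 (N(U) = 1/(-12) = -1/12)
p*(N(-7) + 129) = 6*(-1/12 + 129)/31 = (6/31)*(1547/12) = 1547/62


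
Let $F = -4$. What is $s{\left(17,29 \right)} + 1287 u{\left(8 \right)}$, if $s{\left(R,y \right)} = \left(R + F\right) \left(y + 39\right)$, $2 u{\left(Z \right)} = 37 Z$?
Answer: $191360$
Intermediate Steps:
$u{\left(Z \right)} = \frac{37 Z}{2}$
$s{\left(R,y \right)} = \left(-4 + R\right) \left(39 + y\right)$ ($s{\left(R,y \right)} = \left(R - 4\right) \left(y + 39\right) = \left(-4 + R\right) \left(39 + y\right)$)
$s{\left(17,29 \right)} + 1287 u{\left(8 \right)} = \left(-156 - 116 + 39 \cdot 17 + 17 \cdot 29\right) + 1287 \cdot \frac{37}{2} \cdot 8 = \left(-156 - 116 + 663 + 493\right) + 1287 \cdot 148 = 884 + 190476 = 191360$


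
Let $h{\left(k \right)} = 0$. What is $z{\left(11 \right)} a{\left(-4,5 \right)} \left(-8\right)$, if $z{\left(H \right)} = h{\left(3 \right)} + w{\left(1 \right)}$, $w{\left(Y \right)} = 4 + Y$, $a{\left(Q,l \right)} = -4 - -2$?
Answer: $80$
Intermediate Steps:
$a{\left(Q,l \right)} = -2$ ($a{\left(Q,l \right)} = -4 + 2 = -2$)
$z{\left(H \right)} = 5$ ($z{\left(H \right)} = 0 + \left(4 + 1\right) = 0 + 5 = 5$)
$z{\left(11 \right)} a{\left(-4,5 \right)} \left(-8\right) = 5 \left(-2\right) \left(-8\right) = \left(-10\right) \left(-8\right) = 80$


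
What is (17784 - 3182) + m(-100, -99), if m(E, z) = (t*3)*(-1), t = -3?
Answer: 14611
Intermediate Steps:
m(E, z) = 9 (m(E, z) = -3*3*(-1) = -9*(-1) = 9)
(17784 - 3182) + m(-100, -99) = (17784 - 3182) + 9 = 14602 + 9 = 14611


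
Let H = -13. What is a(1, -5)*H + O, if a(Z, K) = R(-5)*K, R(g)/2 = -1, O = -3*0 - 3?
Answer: -133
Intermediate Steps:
O = -3 (O = 0 - 3 = -3)
R(g) = -2 (R(g) = 2*(-1) = -2)
a(Z, K) = -2*K
a(1, -5)*H + O = -2*(-5)*(-13) - 3 = 10*(-13) - 3 = -130 - 3 = -133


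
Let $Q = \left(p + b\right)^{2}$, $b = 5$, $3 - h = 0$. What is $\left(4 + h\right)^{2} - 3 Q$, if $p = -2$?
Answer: $22$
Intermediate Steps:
$h = 3$ ($h = 3 - 0 = 3 + 0 = 3$)
$Q = 9$ ($Q = \left(-2 + 5\right)^{2} = 3^{2} = 9$)
$\left(4 + h\right)^{2} - 3 Q = \left(4 + 3\right)^{2} - 27 = 7^{2} - 27 = 49 - 27 = 22$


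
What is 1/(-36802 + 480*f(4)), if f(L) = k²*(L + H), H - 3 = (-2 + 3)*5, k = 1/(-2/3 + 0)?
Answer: -1/23842 ≈ -4.1943e-5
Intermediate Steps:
k = -3/2 (k = 1/(-2*⅓ + 0) = 1/(-⅔ + 0) = 1/(-⅔) = -3/2 ≈ -1.5000)
H = 8 (H = 3 + (-2 + 3)*5 = 3 + 1*5 = 3 + 5 = 8)
f(L) = 18 + 9*L/4 (f(L) = (-3/2)²*(L + 8) = 9*(8 + L)/4 = 18 + 9*L/4)
1/(-36802 + 480*f(4)) = 1/(-36802 + 480*(18 + (9/4)*4)) = 1/(-36802 + 480*(18 + 9)) = 1/(-36802 + 480*27) = 1/(-36802 + 12960) = 1/(-23842) = -1/23842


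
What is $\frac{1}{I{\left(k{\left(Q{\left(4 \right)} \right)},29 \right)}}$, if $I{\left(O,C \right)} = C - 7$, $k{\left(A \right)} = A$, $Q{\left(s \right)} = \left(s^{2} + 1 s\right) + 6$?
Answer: $\frac{1}{22} \approx 0.045455$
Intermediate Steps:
$Q{\left(s \right)} = 6 + s + s^{2}$ ($Q{\left(s \right)} = \left(s^{2} + s\right) + 6 = \left(s + s^{2}\right) + 6 = 6 + s + s^{2}$)
$I{\left(O,C \right)} = -7 + C$ ($I{\left(O,C \right)} = C - 7 = -7 + C$)
$\frac{1}{I{\left(k{\left(Q{\left(4 \right)} \right)},29 \right)}} = \frac{1}{-7 + 29} = \frac{1}{22}$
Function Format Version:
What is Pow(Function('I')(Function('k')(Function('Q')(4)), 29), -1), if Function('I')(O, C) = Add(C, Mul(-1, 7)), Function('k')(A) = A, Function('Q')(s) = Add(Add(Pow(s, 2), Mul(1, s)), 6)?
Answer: Rational(1, 22) ≈ 0.045455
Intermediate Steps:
Function('Q')(s) = Add(6, s, Pow(s, 2)) (Function('Q')(s) = Add(Add(Pow(s, 2), s), 6) = Add(Add(s, Pow(s, 2)), 6) = Add(6, s, Pow(s, 2)))
Function('I')(O, C) = Add(-7, C) (Function('I')(O, C) = Add(C, -7) = Add(-7, C))
Pow(Function('I')(Function('k')(Function('Q')(4)), 29), -1) = Pow(Add(-7, 29), -1) = Pow(22, -1) = Rational(1, 22)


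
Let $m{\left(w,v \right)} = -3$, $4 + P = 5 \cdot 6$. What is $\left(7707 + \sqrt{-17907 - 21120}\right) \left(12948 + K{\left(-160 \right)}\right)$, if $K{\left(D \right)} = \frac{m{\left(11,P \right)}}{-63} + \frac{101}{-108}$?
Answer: $\frac{3592202239}{36} + \frac{9788017 i \sqrt{39027}}{756} \approx 9.9783 \cdot 10^{7} + 2.5577 \cdot 10^{6} i$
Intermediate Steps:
$P = 26$ ($P = -4 + 5 \cdot 6 = -4 + 30 = 26$)
$K{\left(D \right)} = - \frac{671}{756}$ ($K{\left(D \right)} = - \frac{3}{-63} + \frac{101}{-108} = \left(-3\right) \left(- \frac{1}{63}\right) + 101 \left(- \frac{1}{108}\right) = \frac{1}{21} - \frac{101}{108} = - \frac{671}{756}$)
$\left(7707 + \sqrt{-17907 - 21120}\right) \left(12948 + K{\left(-160 \right)}\right) = \left(7707 + \sqrt{-17907 - 21120}\right) \left(12948 - \frac{671}{756}\right) = \left(7707 + \sqrt{-39027}\right) \frac{9788017}{756} = \left(7707 + i \sqrt{39027}\right) \frac{9788017}{756} = \frac{3592202239}{36} + \frac{9788017 i \sqrt{39027}}{756}$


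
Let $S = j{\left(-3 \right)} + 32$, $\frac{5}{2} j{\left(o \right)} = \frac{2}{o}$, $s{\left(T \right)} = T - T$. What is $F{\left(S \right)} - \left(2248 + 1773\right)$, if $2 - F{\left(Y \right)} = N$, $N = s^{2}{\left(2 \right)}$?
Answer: $-4019$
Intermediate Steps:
$s{\left(T \right)} = 0$
$j{\left(o \right)} = \frac{4}{5 o}$ ($j{\left(o \right)} = \frac{2 \frac{2}{o}}{5} = \frac{4}{5 o}$)
$N = 0$ ($N = 0^{2} = 0$)
$S = \frac{476}{15}$ ($S = \frac{4}{5 \left(-3\right)} + 32 = \frac{4}{5} \left(- \frac{1}{3}\right) + 32 = - \frac{4}{15} + 32 = \frac{476}{15} \approx 31.733$)
$F{\left(Y \right)} = 2$ ($F{\left(Y \right)} = 2 - 0 = 2 + 0 = 2$)
$F{\left(S \right)} - \left(2248 + 1773\right) = 2 - \left(2248 + 1773\right) = 2 - 4021 = -4019$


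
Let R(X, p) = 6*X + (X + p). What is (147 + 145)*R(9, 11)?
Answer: 21608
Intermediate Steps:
R(X, p) = p + 7*X
(147 + 145)*R(9, 11) = (147 + 145)*(11 + 7*9) = 292*(11 + 63) = 292*74 = 21608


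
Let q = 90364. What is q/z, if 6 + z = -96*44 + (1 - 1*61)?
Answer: -45182/2145 ≈ -21.064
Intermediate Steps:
z = -4290 (z = -6 + (-96*44 + (1 - 1*61)) = -6 + (-4224 + (1 - 61)) = -6 + (-4224 - 60) = -6 - 4284 = -4290)
q/z = 90364/(-4290) = 90364*(-1/4290) = -45182/2145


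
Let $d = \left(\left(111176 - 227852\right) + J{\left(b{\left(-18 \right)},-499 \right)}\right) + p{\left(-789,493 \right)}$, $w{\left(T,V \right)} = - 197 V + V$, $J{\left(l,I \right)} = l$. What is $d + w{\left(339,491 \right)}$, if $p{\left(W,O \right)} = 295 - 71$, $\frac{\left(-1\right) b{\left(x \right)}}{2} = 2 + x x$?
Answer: $-213340$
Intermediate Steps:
$b{\left(x \right)} = -4 - 2 x^{2}$ ($b{\left(x \right)} = - 2 \left(2 + x x\right) = - 2 \left(2 + x^{2}\right) = -4 - 2 x^{2}$)
$p{\left(W,O \right)} = 224$ ($p{\left(W,O \right)} = 295 - 71 = 224$)
$w{\left(T,V \right)} = - 196 V$
$d = -117104$ ($d = \left(\left(111176 - 227852\right) - \left(4 + 2 \left(-18\right)^{2}\right)\right) + 224 = \left(-116676 - 652\right) + 224 = -117328 + 224 = -117104$)
$d + w{\left(339,491 \right)} = -117104 - 96236 = -213340$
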